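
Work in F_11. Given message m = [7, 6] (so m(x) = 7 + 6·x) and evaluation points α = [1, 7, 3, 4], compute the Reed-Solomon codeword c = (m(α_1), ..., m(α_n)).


c = [2, 5, 3, 9]

Message polynomial: m(x) = 7 + 6·x (mod 11).
For each evaluation point α_i, compute m(α_i) mod 11:
  α_1 = 1: Horner steps 6 → 2, so m(1) = 2.
  α_2 = 7: Horner steps 6 → 5, so m(7) = 5.
  α_3 = 3: Horner steps 6 → 3, so m(3) = 3.
  α_4 = 4: Horner steps 6 → 9, so m(4) = 9.
Codeword c = [2, 5, 3, 9] ∈ F_11^4.


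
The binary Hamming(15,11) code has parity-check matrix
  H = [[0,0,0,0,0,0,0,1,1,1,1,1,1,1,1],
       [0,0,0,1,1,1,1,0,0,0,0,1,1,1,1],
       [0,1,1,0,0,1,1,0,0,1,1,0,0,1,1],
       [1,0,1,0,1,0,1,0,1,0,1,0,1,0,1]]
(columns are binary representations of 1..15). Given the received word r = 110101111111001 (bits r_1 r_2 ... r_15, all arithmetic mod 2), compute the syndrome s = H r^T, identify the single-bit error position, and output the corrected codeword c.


s = (0, 1, 0, 1)^T, error position = 5, corrected codeword c = 110111111111001

Compute s = H r^T mod 2 one row at a time:
  s_1 = 1 + 1 + 1 + 1 + 1 + 0 + 0 + 1 = 6 ≡ 0 (mod 2).
  s_2 = 1 + 0 + 1 + 1 + 1 + 0 + 0 + 1 = 5 ≡ 1 (mod 2).
  s_3 = 1 + 0 + 1 + 1 + 1 + 1 + 0 + 1 = 6 ≡ 0 (mod 2).
  s_4 = 1 + 0 + 0 + 1 + 1 + 1 + 0 + 1 = 5 ≡ 1 (mod 2).
s = (0, 1, 0, 1)^T — this equals column 5 of H (binary 0101), so error is at position 5.
Correct: flip bit 5 of r = 110101111111001 to get c = 110111111111001.


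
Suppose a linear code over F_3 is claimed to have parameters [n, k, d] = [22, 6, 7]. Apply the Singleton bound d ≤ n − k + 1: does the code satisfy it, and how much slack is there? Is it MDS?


Singleton RHS = n − k + 1 = 17, slack = 10, bound satisfied, not MDS.

Singleton bound: d ≤ n − k + 1.
Here n = 22, k = 6, so n − k + 1 = 17.
Given d = 7, check d ≤ 17: YES.
Slack = (n − k + 1) − d = 10.
The code is NOT MDS (slack = 10 > 0).
Description: the claimed parameters are [22, 6, 7]_3; such a code would be non-MDS.


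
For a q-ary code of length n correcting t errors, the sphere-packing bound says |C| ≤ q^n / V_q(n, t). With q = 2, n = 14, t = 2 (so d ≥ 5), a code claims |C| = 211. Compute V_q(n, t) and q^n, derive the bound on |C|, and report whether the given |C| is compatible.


V_q(n, t) = 106, q^n = 16384, Hamming bound = 154, |C| = 211 > bound (violated).

Step 1: Compute V_q(n, t) = Σ_{j=0}^2 C(n, j) (q−1)^j.
  j = 0: C(14,0)·(1)^0 = 1·1 = 1.
  j = 1: C(14,1)·(1)^1 = 14·1 = 14.
  j = 2: C(14,2)·(1)^2 = 91·1 = 91.
  V_q(n, t) = 1 + 14 + 91 = 106.
Step 2: q^n = 2^14 = 16384.
Step 3: Hamming bound ⌊q^n / V_q(n,t)⌋ = ⌊16384/106⌋ = 154.
Step 4: Compare |C| = 211 to 154: violated.
The claimed |C| lies above the Hamming bound, so no 2-ary code of length 14 with d ≥ 5 can have 211 codewords.


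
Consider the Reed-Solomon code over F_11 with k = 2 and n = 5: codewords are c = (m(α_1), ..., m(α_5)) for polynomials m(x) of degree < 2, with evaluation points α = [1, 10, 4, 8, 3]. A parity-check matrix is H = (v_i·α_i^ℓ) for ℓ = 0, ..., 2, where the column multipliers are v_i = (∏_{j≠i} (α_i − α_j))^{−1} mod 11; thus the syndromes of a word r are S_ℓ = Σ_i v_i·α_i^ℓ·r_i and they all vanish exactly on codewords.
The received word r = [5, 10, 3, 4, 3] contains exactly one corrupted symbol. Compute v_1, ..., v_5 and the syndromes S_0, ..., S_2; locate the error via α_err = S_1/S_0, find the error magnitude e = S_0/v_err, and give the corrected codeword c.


S = (2, 6, 7), error at position 5, error magnitude e = 3, c = [5, 10, 3, 4, 0].

Step 1: column multipliers v_i = (∏_{j≠i}(α_i − α_j))^{−1} mod 11.
  i = 1 (α = 1): (1−10)(1−4)(1−8)(1−3) = (−9)·(−3)·(−7)·(−2) = 378 ≡ 4, so v_1 = 4^{−1} = 3 (mod 11).
  i = 2 (α = 10): (10−1)(10−4)(10−8)(10−3) = 9·6·2·7 = 756 ≡ 8, so v_2 = 8^{−1} = 7 (mod 11).
  i = 3 (α = 4): (4−1)(4−10)(4−8)(4−3) = 3·(−6)·(−4)·1 = 72 ≡ 6, so v_3 = 6^{−1} = 2 (mod 11).
  i = 4 (α = 8): (8−1)(8−10)(8−4)(8−3) = 7·(−2)·4·5 = −280 ≡ 6, so v_4 = 6^{−1} = 2 (mod 11).
  i = 5 (α = 3): (3−1)(3−10)(3−4)(3−8) = 2·(−7)·(−1)·(−5) = −70 ≡ 7, so v_5 = 7^{−1} = 8 (mod 11).
  v = [3, 7, 2, 2, 8].
Step 2: syndromes of r = [5, 10, 3, 4, 3] (all sums mod 11).
  S_0 = Σ v_i r_i = 3·5 + 7·10 + 2·3 + 2·4 + 8·3 = 123 ≡ 2.
  S_1 = Σ v_i α_i r_i = 3·1·5 + 7·10·10 + 2·4·3 + 2·8·4 + 8·3·3 = 875 ≡ 6.
  α_i^2 mod 11 = [1, 1, 5, 9, 9].
  S_2 = Σ v_i α_i^2 r_i = 3·1·5 + 7·1·10 + 2·5·3 + 2·9·4 + 8·9·3 = 403 ≡ 7.
  S = (2, 6, 7) ≠ 0, so r is not a codeword (an error is present).
Step 3: locate the error. For a single error e at position i, S_ℓ = v_i·e·α_i^ℓ, so α_err = S_1/S_0.
  S_0^{−1} = 2^{−1} = 6 (mod 11), so α_err = 6·6 = 36 ≡ 3 = α_5. Error position i = 5.
  Consistency check: S_2/S_1 = 7·2 = 14 ≡ 3 = α_err ✓ (single-error assumption holds).
Step 4: error magnitude e = S_0/v_5 = S_0·∏_{j≠5}(α_5 − α_j) = 2·7 = 14 ≡ 3 (mod 11).
Step 5: correct position 5: c_5 = r_5 − e = 3 − 3 ≡ 0 (mod 11). Hence c = [5, 10, 3, 4, 0].
  Check: interpolating c through the α_i gives m(x) = 2 + 3·x (degree < 2) with m(α_i) = c_i for every i, so c is indeed a codeword.


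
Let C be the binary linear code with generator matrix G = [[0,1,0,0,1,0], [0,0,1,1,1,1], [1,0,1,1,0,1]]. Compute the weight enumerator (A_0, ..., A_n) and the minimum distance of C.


Weight distribution: A_0 = 1, A_2 = 3, A_4 = 3, A_6 = 1. Minimum distance d = 2.

Enumerate all 2^3 = 8 messages m ∈ F_2^3.
For each, compute codeword c = mG in F_2^6, then tally its weight.
  m = 000 → c = 000000, weight = 0.
  m = 100 → c = 010010, weight = 2.
  m = 010 → c = 001111, weight = 4.
  m = 110 → c = 011101, weight = 4.
  m = 001 → c = 101101, weight = 4.
  m = 101 → c = 111111, weight = 6.
  m = 011 → c = 100010, weight = 2.
  m = 111 → c = 110000, weight = 2.
Tally weights:
  weight 0: 1 codewords.
  weight 2: 3 codewords.
  weight 4: 3 codewords.
  weight 6: 1 codewords.
Minimum distance d = smallest w > 0 with A_w > 0 = 2.
Sanity: Σ A_w = 8 = 2^3 = 8 ✓.


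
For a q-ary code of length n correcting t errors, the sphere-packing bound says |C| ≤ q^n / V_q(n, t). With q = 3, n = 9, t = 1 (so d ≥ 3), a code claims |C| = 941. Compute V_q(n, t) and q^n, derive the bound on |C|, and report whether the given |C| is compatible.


V_q(n, t) = 19, q^n = 19683, Hamming bound = 1035, |C| = 941 ≤ bound (satisfied).

Step 1: Compute V_q(n, t) = Σ_{j=0}^1 C(n, j) (q−1)^j.
  j = 0: C(9,0)·(2)^0 = 1·1 = 1.
  j = 1: C(9,1)·(2)^1 = 9·2 = 18.
  V_q(n, t) = 1 + 18 = 19.
Step 2: q^n = 3^9 = 19683.
Step 3: Hamming bound ⌊q^n / V_q(n,t)⌋ = ⌊19683/19⌋ = 1035.
Step 4: Compare |C| = 941 to 1035: satisfied.
The claimed |C| lies below the Hamming bound.


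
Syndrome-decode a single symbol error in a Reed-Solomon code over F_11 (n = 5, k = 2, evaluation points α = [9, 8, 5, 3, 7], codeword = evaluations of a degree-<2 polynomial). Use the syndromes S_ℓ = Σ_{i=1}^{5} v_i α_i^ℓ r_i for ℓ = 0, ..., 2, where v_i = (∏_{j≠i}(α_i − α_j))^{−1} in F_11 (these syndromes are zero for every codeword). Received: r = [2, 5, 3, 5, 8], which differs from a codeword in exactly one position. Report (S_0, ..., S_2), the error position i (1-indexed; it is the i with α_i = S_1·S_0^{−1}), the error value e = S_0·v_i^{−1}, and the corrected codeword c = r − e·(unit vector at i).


S = (2, 6, 7), error at position 4, error magnitude e = 7, c = [2, 5, 3, 9, 8].

Step 1: column multipliers v_i = (∏_{j≠i}(α_i − α_j))^{−1} mod 11.
  i = 1 (α = 9): (9−8)(9−5)(9−3)(9−7) = 1·4·6·2 = 48 ≡ 4, so v_1 = 4^{−1} = 3 (mod 11).
  i = 2 (α = 8): (8−9)(8−5)(8−3)(8−7) = (−1)·3·5·1 = −15 ≡ 7, so v_2 = 7^{−1} = 8 (mod 11).
  i = 3 (α = 5): (5−9)(5−8)(5−3)(5−7) = (−4)·(−3)·2·(−2) = −48 ≡ 7, so v_3 = 7^{−1} = 8 (mod 11).
  i = 4 (α = 3): (3−9)(3−8)(3−5)(3−7) = (−6)·(−5)·(−2)·(−4) = 240 ≡ 9, so v_4 = 9^{−1} = 5 (mod 11).
  i = 5 (α = 7): (7−9)(7−8)(7−5)(7−3) = (−2)·(−1)·2·4 = 16 ≡ 5, so v_5 = 5^{−1} = 9 (mod 11).
  v = [3, 8, 8, 5, 9].
Step 2: syndromes of r = [2, 5, 3, 5, 8] (all sums mod 11).
  S_0 = Σ v_i r_i = 3·2 + 8·5 + 8·3 + 5·5 + 9·8 = 167 ≡ 2.
  S_1 = Σ v_i α_i r_i = 3·9·2 + 8·8·5 + 8·5·3 + 5·3·5 + 9·7·8 = 1073 ≡ 6.
  α_i^2 mod 11 = [4, 9, 3, 9, 5].
  S_2 = Σ v_i α_i^2 r_i = 3·4·2 + 8·9·5 + 8·3·3 + 5·9·5 + 9·5·8 = 1041 ≡ 7.
  S = (2, 6, 7) ≠ 0, so r is not a codeword (an error is present).
Step 3: locate the error. For a single error e at position i, S_ℓ = v_i·e·α_i^ℓ, so α_err = S_1/S_0.
  S_0^{−1} = 2^{−1} = 6 (mod 11), so α_err = 6·6 = 36 ≡ 3 = α_4. Error position i = 4.
  Consistency check: S_2/S_1 = 7·2 = 14 ≡ 3 = α_err ✓ (single-error assumption holds).
Step 4: error magnitude e = S_0/v_4 = S_0·∏_{j≠4}(α_4 − α_j) = 2·9 = 18 ≡ 7 (mod 11).
Step 5: correct position 4: c_4 = r_4 − e = 5 − 7 ≡ 9 (mod 11). Hence c = [2, 5, 3, 9, 8].
  Check: interpolating c through the α_i gives m(x) = 7 + 8·x (degree < 2) with m(α_i) = c_i for every i, so c is indeed a codeword.


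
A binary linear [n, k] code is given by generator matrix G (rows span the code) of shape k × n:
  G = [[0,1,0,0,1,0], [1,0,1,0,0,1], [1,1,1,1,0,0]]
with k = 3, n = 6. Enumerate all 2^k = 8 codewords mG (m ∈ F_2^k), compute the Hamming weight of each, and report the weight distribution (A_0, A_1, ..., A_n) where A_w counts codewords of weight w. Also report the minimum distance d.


Weight distribution: A_0 = 1, A_2 = 1, A_3 = 3, A_4 = 2, A_5 = 1. Minimum distance d = 2.

Enumerate all 2^3 = 8 messages m ∈ F_2^3.
For each, compute codeword c = mG in F_2^6, then tally its weight.
  m = 000 → c = 000000, weight = 0.
  m = 100 → c = 010010, weight = 2.
  m = 010 → c = 101001, weight = 3.
  m = 110 → c = 111011, weight = 5.
  m = 001 → c = 111100, weight = 4.
  m = 101 → c = 101110, weight = 4.
  m = 011 → c = 010101, weight = 3.
  m = 111 → c = 000111, weight = 3.
Tally weights:
  weight 0: 1 codewords.
  weight 2: 1 codewords.
  weight 3: 3 codewords.
  weight 4: 2 codewords.
  weight 5: 1 codewords.
Minimum distance d = smallest w > 0 with A_w > 0 = 2.
Sanity: Σ A_w = 8 = 2^3 = 8 ✓.


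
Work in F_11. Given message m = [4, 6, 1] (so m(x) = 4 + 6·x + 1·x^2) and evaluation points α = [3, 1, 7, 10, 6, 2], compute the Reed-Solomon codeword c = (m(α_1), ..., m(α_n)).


c = [9, 0, 7, 10, 10, 9]

Message polynomial: m(x) = 4 + 6·x + 1·x^2 (mod 11).
For each evaluation point α_i, compute m(α_i) mod 11:
  α_1 = 3: Horner steps 1 → 9 → 9, so m(3) = 9.
  α_2 = 1: Horner steps 1 → 7 → 0, so m(1) = 0.
  α_3 = 7: Horner steps 1 → 2 → 7, so m(7) = 7.
  α_4 = 10: Horner steps 1 → 5 → 10, so m(10) = 10.
  α_5 = 6: Horner steps 1 → 1 → 10, so m(6) = 10.
  α_6 = 2: Horner steps 1 → 8 → 9, so m(2) = 9.
Codeword c = [9, 0, 7, 10, 10, 9] ∈ F_11^6.


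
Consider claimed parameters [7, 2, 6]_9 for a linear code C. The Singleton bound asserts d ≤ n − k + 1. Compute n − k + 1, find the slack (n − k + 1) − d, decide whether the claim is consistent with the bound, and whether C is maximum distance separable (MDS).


Singleton RHS = n − k + 1 = 6, slack = 0, bound satisfied, MDS.

Singleton bound: d ≤ n − k + 1.
Here n = 7, k = 2, so n − k + 1 = 6.
Given d = 6, check d ≤ 6: YES.
Slack = (n − k + 1) − d = 0.
The code is MDS (slack = 0).
Description: the claimed parameters are [7, 2, 6]_9; such a code would be MDS (meets Singleton bound).


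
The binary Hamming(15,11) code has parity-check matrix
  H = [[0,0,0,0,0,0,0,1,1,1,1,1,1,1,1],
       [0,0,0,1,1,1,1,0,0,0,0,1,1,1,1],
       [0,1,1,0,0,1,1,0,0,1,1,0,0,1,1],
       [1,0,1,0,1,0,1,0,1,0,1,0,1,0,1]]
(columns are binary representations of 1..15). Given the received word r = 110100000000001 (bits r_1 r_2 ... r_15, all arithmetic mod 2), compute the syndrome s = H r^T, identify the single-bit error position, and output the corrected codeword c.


s = (1, 0, 0, 0)^T, error position = 8, corrected codeword c = 110100010000001

Compute s = H r^T mod 2 one row at a time:
  s_1 = 0 + 0 + 0 + 0 + 0 + 0 + 0 + 1 = 1 ≡ 1 (mod 2).
  s_2 = 1 + 0 + 0 + 0 + 0 + 0 + 0 + 1 = 2 ≡ 0 (mod 2).
  s_3 = 1 + 0 + 0 + 0 + 0 + 0 + 0 + 1 = 2 ≡ 0 (mod 2).
  s_4 = 1 + 0 + 0 + 0 + 0 + 0 + 0 + 1 = 2 ≡ 0 (mod 2).
s = (1, 0, 0, 0)^T — this equals column 8 of H (binary 1000), so error is at position 8.
Correct: flip bit 8 of r = 110100000000001 to get c = 110100010000001.


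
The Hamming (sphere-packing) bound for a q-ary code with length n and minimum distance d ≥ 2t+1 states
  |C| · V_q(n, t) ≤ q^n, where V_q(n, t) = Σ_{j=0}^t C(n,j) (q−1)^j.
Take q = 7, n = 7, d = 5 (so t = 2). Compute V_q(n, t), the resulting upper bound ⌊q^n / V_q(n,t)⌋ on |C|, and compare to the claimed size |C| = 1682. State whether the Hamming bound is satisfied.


V_q(n, t) = 799, q^n = 823543, Hamming bound = 1030, |C| = 1682 > bound (violated).

Step 1: Compute V_q(n, t) = Σ_{j=0}^2 C(n, j) (q−1)^j.
  j = 0: C(7,0)·(6)^0 = 1·1 = 1.
  j = 1: C(7,1)·(6)^1 = 7·6 = 42.
  j = 2: C(7,2)·(6)^2 = 21·36 = 756.
  V_q(n, t) = 1 + 42 + 756 = 799.
Step 2: q^n = 7^7 = 823543.
Step 3: Hamming bound ⌊q^n / V_q(n,t)⌋ = ⌊823543/799⌋ = 1030.
Step 4: Compare |C| = 1682 to 1030: violated.
The claimed |C| lies above the Hamming bound, so no 7-ary code of length 7 with d ≥ 5 can have 1682 codewords.


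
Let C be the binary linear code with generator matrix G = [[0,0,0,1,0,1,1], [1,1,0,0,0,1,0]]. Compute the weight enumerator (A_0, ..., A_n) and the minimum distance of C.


Weight distribution: A_0 = 1, A_3 = 2, A_4 = 1. Minimum distance d = 3.

Enumerate all 2^2 = 4 messages m ∈ F_2^2.
For each, compute codeword c = mG in F_2^7, then tally its weight.
  m = 00 → c = 0000000, weight = 0.
  m = 10 → c = 0001011, weight = 3.
  m = 01 → c = 1100010, weight = 3.
  m = 11 → c = 1101001, weight = 4.
Tally weights:
  weight 0: 1 codewords.
  weight 3: 2 codewords.
  weight 4: 1 codewords.
Minimum distance d = smallest w > 0 with A_w > 0 = 3.
Sanity: Σ A_w = 4 = 2^2 = 4 ✓.


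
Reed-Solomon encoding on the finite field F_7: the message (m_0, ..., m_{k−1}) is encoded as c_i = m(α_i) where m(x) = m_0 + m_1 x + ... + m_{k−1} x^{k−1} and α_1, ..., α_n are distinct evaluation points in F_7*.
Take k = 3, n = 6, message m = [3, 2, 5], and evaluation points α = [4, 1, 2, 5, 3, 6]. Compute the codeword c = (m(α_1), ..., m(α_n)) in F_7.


c = [0, 3, 6, 5, 5, 6]

Message polynomial: m(x) = 3 + 2·x + 5·x^2 (mod 7).
For each evaluation point α_i, compute m(α_i) mod 7:
  α_1 = 4: Horner steps 5 → 1 → 0, so m(4) = 0.
  α_2 = 1: Horner steps 5 → 0 → 3, so m(1) = 3.
  α_3 = 2: Horner steps 5 → 5 → 6, so m(2) = 6.
  α_4 = 5: Horner steps 5 → 6 → 5, so m(5) = 5.
  α_5 = 3: Horner steps 5 → 3 → 5, so m(3) = 5.
  α_6 = 6: Horner steps 5 → 4 → 6, so m(6) = 6.
Codeword c = [0, 3, 6, 5, 5, 6] ∈ F_7^6.


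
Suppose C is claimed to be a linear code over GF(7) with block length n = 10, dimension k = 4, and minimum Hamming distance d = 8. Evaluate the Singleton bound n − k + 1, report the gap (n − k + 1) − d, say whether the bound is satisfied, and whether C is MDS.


Singleton RHS = n − k + 1 = 7, slack = -1, bound violated (no such code; not MDS).

Singleton bound: d ≤ n − k + 1.
Here n = 10, k = 4, so n − k + 1 = 7.
Given d = 8, check d ≤ 7: NO.
Slack = (n − k + 1) − d = -1.
The slack is negative: d = 8 exceeds n − k + 1 = 7 by 1, so the Singleton bound is violated and no linear [10, 4, 8]_7 code can exist. In particular it is not MDS (MDS requires d = n − k + 1 exactly).
Description: the claimed parameters are [10, 4, 8]_7; such a code would be impossible (violates the Singleton bound).


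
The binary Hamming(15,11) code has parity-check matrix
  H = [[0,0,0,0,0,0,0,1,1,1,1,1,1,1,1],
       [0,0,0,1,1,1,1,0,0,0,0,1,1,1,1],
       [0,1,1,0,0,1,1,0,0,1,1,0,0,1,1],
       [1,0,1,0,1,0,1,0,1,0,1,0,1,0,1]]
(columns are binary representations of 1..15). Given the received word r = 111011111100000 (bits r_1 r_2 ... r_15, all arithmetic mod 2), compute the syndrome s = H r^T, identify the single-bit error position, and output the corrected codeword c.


s = (1, 1, 1, 1)^T, error position = 15, corrected codeword c = 111011111100001

Compute s = H r^T mod 2 one row at a time:
  s_1 = 1 + 1 + 1 + 0 + 0 + 0 + 0 + 0 = 3 ≡ 1 (mod 2).
  s_2 = 0 + 1 + 1 + 1 + 0 + 0 + 0 + 0 = 3 ≡ 1 (mod 2).
  s_3 = 1 + 1 + 1 + 1 + 1 + 0 + 0 + 0 = 5 ≡ 1 (mod 2).
  s_4 = 1 + 1 + 1 + 1 + 1 + 0 + 0 + 0 = 5 ≡ 1 (mod 2).
s = (1, 1, 1, 1)^T — this equals column 15 of H (binary 1111), so error is at position 15.
Correct: flip bit 15 of r = 111011111100000 to get c = 111011111100001.


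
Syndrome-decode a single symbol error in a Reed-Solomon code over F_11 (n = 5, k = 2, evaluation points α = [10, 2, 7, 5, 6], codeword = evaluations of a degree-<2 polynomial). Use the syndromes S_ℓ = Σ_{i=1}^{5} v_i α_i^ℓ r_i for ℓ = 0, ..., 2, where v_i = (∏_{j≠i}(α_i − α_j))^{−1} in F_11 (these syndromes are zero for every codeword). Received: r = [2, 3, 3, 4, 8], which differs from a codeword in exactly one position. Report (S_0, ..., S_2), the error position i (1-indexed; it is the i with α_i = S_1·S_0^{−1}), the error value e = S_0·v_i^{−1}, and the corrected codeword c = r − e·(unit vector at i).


S = (8, 1, 7), error at position 3, error magnitude e = 2, c = [2, 3, 1, 4, 8].

Step 1: column multipliers v_i = (∏_{j≠i}(α_i − α_j))^{−1} mod 11.
  i = 1 (α = 10): (10−2)(10−7)(10−5)(10−6) = 8·3·5·4 = 480 ≡ 7, so v_1 = 7^{−1} = 8 (mod 11).
  i = 2 (α = 2): (2−10)(2−7)(2−5)(2−6) = (−8)·(−5)·(−3)·(−4) = 480 ≡ 7, so v_2 = 7^{−1} = 8 (mod 11).
  i = 3 (α = 7): (7−10)(7−2)(7−5)(7−6) = (−3)·5·2·1 = −30 ≡ 3, so v_3 = 3^{−1} = 4 (mod 11).
  i = 4 (α = 5): (5−10)(5−2)(5−7)(5−6) = (−5)·3·(−2)·(−1) = −30 ≡ 3, so v_4 = 3^{−1} = 4 (mod 11).
  i = 5 (α = 6): (6−10)(6−2)(6−7)(6−5) = (−4)·4·(−1)·1 = 16 ≡ 5, so v_5 = 5^{−1} = 9 (mod 11).
  v = [8, 8, 4, 4, 9].
Step 2: syndromes of r = [2, 3, 3, 4, 8] (all sums mod 11).
  S_0 = Σ v_i r_i = 8·2 + 8·3 + 4·3 + 4·4 + 9·8 = 140 ≡ 8.
  S_1 = Σ v_i α_i r_i = 8·10·2 + 8·2·3 + 4·7·3 + 4·5·4 + 9·6·8 = 804 ≡ 1.
  α_i^2 mod 11 = [1, 4, 5, 3, 3].
  S_2 = Σ v_i α_i^2 r_i = 8·1·2 + 8·4·3 + 4·5·3 + 4·3·4 + 9·3·8 = 436 ≡ 7.
  S = (8, 1, 7) ≠ 0, so r is not a codeword (an error is present).
Step 3: locate the error. For a single error e at position i, S_ℓ = v_i·e·α_i^ℓ, so α_err = S_1/S_0.
  S_0^{−1} = 8^{−1} = 7 (mod 11), so α_err = 1·7 = 7 ≡ 7 = α_3. Error position i = 3.
  Consistency check: S_2/S_1 = 7·1 = 7 ≡ 7 = α_err ✓ (single-error assumption holds).
Step 4: error magnitude e = S_0/v_3 = S_0·∏_{j≠3}(α_3 − α_j) = 8·3 = 24 ≡ 2 (mod 11).
Step 5: correct position 3: c_3 = r_3 − e = 3 − 2 ≡ 1 (mod 11). Hence c = [2, 3, 1, 4, 8].
  Check: interpolating c through the α_i gives m(x) = 6 + 4·x (degree < 2) with m(α_i) = c_i for every i, so c is indeed a codeword.


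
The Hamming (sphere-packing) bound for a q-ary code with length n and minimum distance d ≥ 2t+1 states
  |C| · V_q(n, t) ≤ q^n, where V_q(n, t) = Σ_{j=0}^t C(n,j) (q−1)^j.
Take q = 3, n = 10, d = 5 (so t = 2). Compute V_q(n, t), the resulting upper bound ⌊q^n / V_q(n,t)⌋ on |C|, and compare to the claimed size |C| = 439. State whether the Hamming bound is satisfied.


V_q(n, t) = 201, q^n = 59049, Hamming bound = 293, |C| = 439 > bound (violated).

Step 1: Compute V_q(n, t) = Σ_{j=0}^2 C(n, j) (q−1)^j.
  j = 0: C(10,0)·(2)^0 = 1·1 = 1.
  j = 1: C(10,1)·(2)^1 = 10·2 = 20.
  j = 2: C(10,2)·(2)^2 = 45·4 = 180.
  V_q(n, t) = 1 + 20 + 180 = 201.
Step 2: q^n = 3^10 = 59049.
Step 3: Hamming bound ⌊q^n / V_q(n,t)⌋ = ⌊59049/201⌋ = 293.
Step 4: Compare |C| = 439 to 293: violated.
The claimed |C| lies above the Hamming bound, so no 3-ary code of length 10 with d ≥ 5 can have 439 codewords.


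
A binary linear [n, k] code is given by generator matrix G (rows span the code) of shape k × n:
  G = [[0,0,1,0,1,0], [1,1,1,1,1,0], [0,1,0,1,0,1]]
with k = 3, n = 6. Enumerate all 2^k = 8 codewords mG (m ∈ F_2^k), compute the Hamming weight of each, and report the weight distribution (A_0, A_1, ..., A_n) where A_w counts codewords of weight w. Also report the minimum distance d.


Weight distribution: A_0 = 1, A_2 = 2, A_3 = 2, A_4 = 1, A_5 = 2. Minimum distance d = 2.

Enumerate all 2^3 = 8 messages m ∈ F_2^3.
For each, compute codeword c = mG in F_2^6, then tally its weight.
  m = 000 → c = 000000, weight = 0.
  m = 100 → c = 001010, weight = 2.
  m = 010 → c = 111110, weight = 5.
  m = 110 → c = 110100, weight = 3.
  m = 001 → c = 010101, weight = 3.
  m = 101 → c = 011111, weight = 5.
  m = 011 → c = 101011, weight = 4.
  m = 111 → c = 100001, weight = 2.
Tally weights:
  weight 0: 1 codewords.
  weight 2: 2 codewords.
  weight 3: 2 codewords.
  weight 4: 1 codewords.
  weight 5: 2 codewords.
Minimum distance d = smallest w > 0 with A_w > 0 = 2.
Sanity: Σ A_w = 8 = 2^3 = 8 ✓.


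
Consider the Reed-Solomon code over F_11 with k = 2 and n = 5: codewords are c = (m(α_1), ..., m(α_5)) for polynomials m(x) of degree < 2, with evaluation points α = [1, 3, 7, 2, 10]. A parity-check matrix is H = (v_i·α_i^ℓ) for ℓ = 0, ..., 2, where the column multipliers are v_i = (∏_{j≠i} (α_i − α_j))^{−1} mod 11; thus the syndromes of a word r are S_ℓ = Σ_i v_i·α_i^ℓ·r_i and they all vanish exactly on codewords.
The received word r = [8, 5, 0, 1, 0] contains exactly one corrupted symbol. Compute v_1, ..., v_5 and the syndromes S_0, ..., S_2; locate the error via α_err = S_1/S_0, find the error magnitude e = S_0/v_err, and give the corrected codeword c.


S = (4, 6, 9), error at position 3, error magnitude e = 1, c = [8, 5, 10, 1, 0].

Step 1: column multipliers v_i = (∏_{j≠i}(α_i − α_j))^{−1} mod 11.
  i = 1 (α = 1): (1−3)(1−7)(1−2)(1−10) = (−2)·(−6)·(−1)·(−9) = 108 ≡ 9, so v_1 = 9^{−1} = 5 (mod 11).
  i = 2 (α = 3): (3−1)(3−7)(3−2)(3−10) = 2·(−4)·1·(−7) = 56 ≡ 1, so v_2 = 1^{−1} = 1 (mod 11).
  i = 3 (α = 7): (7−1)(7−3)(7−2)(7−10) = 6·4·5·(−3) = −360 ≡ 3, so v_3 = 3^{−1} = 4 (mod 11).
  i = 4 (α = 2): (2−1)(2−3)(2−7)(2−10) = 1·(−1)·(−5)·(−8) = −40 ≡ 4, so v_4 = 4^{−1} = 3 (mod 11).
  i = 5 (α = 10): (10−1)(10−3)(10−7)(10−2) = 9·7·3·8 = 1512 ≡ 5, so v_5 = 5^{−1} = 9 (mod 11).
  v = [5, 1, 4, 3, 9].
Step 2: syndromes of r = [8, 5, 0, 1, 0] (all sums mod 11).
  S_0 = Σ v_i r_i = 5·8 + 1·5 + 4·0 + 3·1 + 9·0 = 48 ≡ 4.
  S_1 = Σ v_i α_i r_i = 5·1·8 + 1·3·5 + 4·7·0 + 3·2·1 + 9·10·0 = 61 ≡ 6.
  α_i^2 mod 11 = [1, 9, 5, 4, 1].
  S_2 = Σ v_i α_i^2 r_i = 5·1·8 + 1·9·5 + 4·5·0 + 3·4·1 + 9·1·0 = 97 ≡ 9.
  S = (4, 6, 9) ≠ 0, so r is not a codeword (an error is present).
Step 3: locate the error. For a single error e at position i, S_ℓ = v_i·e·α_i^ℓ, so α_err = S_1/S_0.
  S_0^{−1} = 4^{−1} = 3 (mod 11), so α_err = 6·3 = 18 ≡ 7 = α_3. Error position i = 3.
  Consistency check: S_2/S_1 = 9·2 = 18 ≡ 7 = α_err ✓ (single-error assumption holds).
Step 4: error magnitude e = S_0/v_3 = S_0·∏_{j≠3}(α_3 − α_j) = 4·3 = 12 ≡ 1 (mod 11).
Step 5: correct position 3: c_3 = r_3 − e = 0 − 1 ≡ 10 (mod 11). Hence c = [8, 5, 10, 1, 0].
  Check: interpolating c through the α_i gives m(x) = 4 + 4·x (degree < 2) with m(α_i) = c_i for every i, so c is indeed a codeword.


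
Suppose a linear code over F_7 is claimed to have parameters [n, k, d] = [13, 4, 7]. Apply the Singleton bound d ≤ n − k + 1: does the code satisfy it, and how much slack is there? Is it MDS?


Singleton RHS = n − k + 1 = 10, slack = 3, bound satisfied, not MDS.

Singleton bound: d ≤ n − k + 1.
Here n = 13, k = 4, so n − k + 1 = 10.
Given d = 7, check d ≤ 10: YES.
Slack = (n − k + 1) − d = 3.
The code is NOT MDS (slack = 3 > 0).
Description: the claimed parameters are [13, 4, 7]_7; such a code would be non-MDS.


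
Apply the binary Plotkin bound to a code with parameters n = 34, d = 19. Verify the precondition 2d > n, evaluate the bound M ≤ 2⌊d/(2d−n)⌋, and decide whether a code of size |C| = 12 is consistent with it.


Plotkin bound M ≤ 8; given |C| = 12 > bound (violated).

Check applicability: 2d = 38, n = 34.
2d − n = 4 > 0, so Plotkin applies.
Compute d/(2d−n) = 19/4 ≈ 4.7500.
⌊d/(2d−n)⌋ = 4.
Plotkin bound: M ≤ 2·4 = 8.
Given |C| = 12, check: VIOLATED.
This |C| is above the Plotkin bound, so no binary code with n = 34, d = 19 and 12 codewords exists.


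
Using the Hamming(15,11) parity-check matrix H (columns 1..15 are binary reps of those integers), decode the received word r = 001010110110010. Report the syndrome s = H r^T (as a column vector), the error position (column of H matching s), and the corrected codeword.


s = (0, 1, 1, 0)^T, error position = 6, corrected codeword c = 001011110110010

Compute s = H r^T mod 2 one row at a time:
  s_1 = 1 + 0 + 1 + 1 + 0 + 0 + 1 + 0 = 4 ≡ 0 (mod 2).
  s_2 = 0 + 1 + 0 + 1 + 0 + 0 + 1 + 0 = 3 ≡ 1 (mod 2).
  s_3 = 0 + 1 + 0 + 1 + 1 + 1 + 1 + 0 = 5 ≡ 1 (mod 2).
  s_4 = 0 + 1 + 1 + 1 + 0 + 1 + 0 + 0 = 4 ≡ 0 (mod 2).
s = (0, 1, 1, 0)^T — this equals column 6 of H (binary 0110), so error is at position 6.
Correct: flip bit 6 of r = 001010110110010 to get c = 001011110110010.


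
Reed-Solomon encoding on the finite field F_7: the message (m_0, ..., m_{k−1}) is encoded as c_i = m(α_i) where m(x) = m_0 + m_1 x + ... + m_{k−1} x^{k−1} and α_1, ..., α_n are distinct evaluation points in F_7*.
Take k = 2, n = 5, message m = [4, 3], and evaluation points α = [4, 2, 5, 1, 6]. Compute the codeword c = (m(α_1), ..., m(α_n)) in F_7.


c = [2, 3, 5, 0, 1]

Message polynomial: m(x) = 4 + 3·x (mod 7).
For each evaluation point α_i, compute m(α_i) mod 7:
  α_1 = 4: Horner steps 3 → 2, so m(4) = 2.
  α_2 = 2: Horner steps 3 → 3, so m(2) = 3.
  α_3 = 5: Horner steps 3 → 5, so m(5) = 5.
  α_4 = 1: Horner steps 3 → 0, so m(1) = 0.
  α_5 = 6: Horner steps 3 → 1, so m(6) = 1.
Codeword c = [2, 3, 5, 0, 1] ∈ F_7^5.


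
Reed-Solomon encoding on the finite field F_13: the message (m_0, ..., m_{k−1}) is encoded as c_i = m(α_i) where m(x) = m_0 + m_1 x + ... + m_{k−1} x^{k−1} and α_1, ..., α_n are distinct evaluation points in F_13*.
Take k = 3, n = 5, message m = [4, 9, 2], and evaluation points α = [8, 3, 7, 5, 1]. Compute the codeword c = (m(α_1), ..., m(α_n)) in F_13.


c = [9, 10, 9, 8, 2]

Message polynomial: m(x) = 4 + 9·x + 2·x^2 (mod 13).
For each evaluation point α_i, compute m(α_i) mod 13:
  α_1 = 8: Horner steps 2 → 12 → 9, so m(8) = 9.
  α_2 = 3: Horner steps 2 → 2 → 10, so m(3) = 10.
  α_3 = 7: Horner steps 2 → 10 → 9, so m(7) = 9.
  α_4 = 5: Horner steps 2 → 6 → 8, so m(5) = 8.
  α_5 = 1: Horner steps 2 → 11 → 2, so m(1) = 2.
Codeword c = [9, 10, 9, 8, 2] ∈ F_13^5.


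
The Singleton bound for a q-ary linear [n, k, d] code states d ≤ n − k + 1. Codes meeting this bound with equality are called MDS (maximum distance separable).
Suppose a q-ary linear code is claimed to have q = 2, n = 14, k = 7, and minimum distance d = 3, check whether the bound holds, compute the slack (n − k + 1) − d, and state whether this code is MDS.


Singleton RHS = n − k + 1 = 8, slack = 5, bound satisfied, not MDS.

Singleton bound: d ≤ n − k + 1.
Here n = 14, k = 7, so n − k + 1 = 8.
Given d = 3, check d ≤ 8: YES.
Slack = (n − k + 1) − d = 5.
The code is NOT MDS (slack = 5 > 0).
Description: the claimed parameters are [14, 7, 3]_2; such a code would be non-MDS.


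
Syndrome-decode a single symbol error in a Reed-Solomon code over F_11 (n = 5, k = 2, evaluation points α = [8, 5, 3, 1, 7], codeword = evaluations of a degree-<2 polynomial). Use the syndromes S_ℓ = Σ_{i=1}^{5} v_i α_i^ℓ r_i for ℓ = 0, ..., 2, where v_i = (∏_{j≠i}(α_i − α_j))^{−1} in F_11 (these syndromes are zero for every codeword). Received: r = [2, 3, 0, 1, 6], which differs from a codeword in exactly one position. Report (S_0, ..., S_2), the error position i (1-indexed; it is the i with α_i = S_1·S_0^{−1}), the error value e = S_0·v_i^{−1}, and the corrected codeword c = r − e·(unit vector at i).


S = (8, 8, 8), error at position 4, error magnitude e = 4, c = [2, 3, 0, 8, 6].

Step 1: column multipliers v_i = (∏_{j≠i}(α_i − α_j))^{−1} mod 11.
  i = 1 (α = 8): (8−5)(8−3)(8−1)(8−7) = 3·5·7·1 = 105 ≡ 6, so v_1 = 6^{−1} = 2 (mod 11).
  i = 2 (α = 5): (5−8)(5−3)(5−1)(5−7) = (−3)·2·4·(−2) = 48 ≡ 4, so v_2 = 4^{−1} = 3 (mod 11).
  i = 3 (α = 3): (3−8)(3−5)(3−1)(3−7) = (−5)·(−2)·2·(−4) = −80 ≡ 8, so v_3 = 8^{−1} = 7 (mod 11).
  i = 4 (α = 1): (1−8)(1−5)(1−3)(1−7) = (−7)·(−4)·(−2)·(−6) = 336 ≡ 6, so v_4 = 6^{−1} = 2 (mod 11).
  i = 5 (α = 7): (7−8)(7−5)(7−3)(7−1) = (−1)·2·4·6 = −48 ≡ 7, so v_5 = 7^{−1} = 8 (mod 11).
  v = [2, 3, 7, 2, 8].
Step 2: syndromes of r = [2, 3, 0, 1, 6] (all sums mod 11).
  S_0 = Σ v_i r_i = 2·2 + 3·3 + 7·0 + 2·1 + 8·6 = 63 ≡ 8.
  S_1 = Σ v_i α_i r_i = 2·8·2 + 3·5·3 + 7·3·0 + 2·1·1 + 8·7·6 = 415 ≡ 8.
  α_i^2 mod 11 = [9, 3, 9, 1, 5].
  S_2 = Σ v_i α_i^2 r_i = 2·9·2 + 3·3·3 + 7·9·0 + 2·1·1 + 8·5·6 = 305 ≡ 8.
  S = (8, 8, 8) ≠ 0, so r is not a codeword (an error is present).
Step 3: locate the error. For a single error e at position i, S_ℓ = v_i·e·α_i^ℓ, so α_err = S_1/S_0.
  S_0^{−1} = 8^{−1} = 7 (mod 11), so α_err = 8·7 = 56 ≡ 1 = α_4. Error position i = 4.
  Consistency check: S_2/S_1 = 8·7 = 56 ≡ 1 = α_err ✓ (single-error assumption holds).
Step 4: error magnitude e = S_0/v_4 = S_0·∏_{j≠4}(α_4 − α_j) = 8·6 = 48 ≡ 4 (mod 11).
Step 5: correct position 4: c_4 = r_4 − e = 1 − 4 ≡ 8 (mod 11). Hence c = [2, 3, 0, 8, 6].
  Check: interpolating c through the α_i gives m(x) = 1 + 7·x (degree < 2) with m(α_i) = c_i for every i, so c is indeed a codeword.


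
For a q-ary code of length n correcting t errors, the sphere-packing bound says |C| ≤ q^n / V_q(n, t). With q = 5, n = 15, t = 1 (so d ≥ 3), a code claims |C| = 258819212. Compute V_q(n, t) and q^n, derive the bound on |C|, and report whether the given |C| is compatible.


V_q(n, t) = 61, q^n = 30517578125, Hamming bound = 500288165, |C| = 258819212 ≤ bound (satisfied).

Step 1: Compute V_q(n, t) = Σ_{j=0}^1 C(n, j) (q−1)^j.
  j = 0: C(15,0)·(4)^0 = 1·1 = 1.
  j = 1: C(15,1)·(4)^1 = 15·4 = 60.
  V_q(n, t) = 1 + 60 = 61.
Step 2: q^n = 5^15 = 30517578125.
Step 3: Hamming bound ⌊q^n / V_q(n,t)⌋ = ⌊30517578125/61⌋ = 500288165.
Step 4: Compare |C| = 258819212 to 500288165: satisfied.
The claimed |C| lies below the Hamming bound.


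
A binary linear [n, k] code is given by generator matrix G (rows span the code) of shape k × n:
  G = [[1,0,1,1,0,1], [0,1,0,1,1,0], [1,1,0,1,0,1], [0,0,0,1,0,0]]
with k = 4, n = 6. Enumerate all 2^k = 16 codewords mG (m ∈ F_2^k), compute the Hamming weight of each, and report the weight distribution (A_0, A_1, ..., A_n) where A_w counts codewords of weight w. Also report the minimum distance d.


Weight distribution: A_0 = 1, A_1 = 1, A_2 = 3, A_3 = 6, A_4 = 3, A_5 = 1, A_6 = 1. Minimum distance d = 1.

Enumerate all 2^4 = 16 messages m ∈ F_2^4.
For each, compute codeword c = mG in F_2^6, then tally its weight.
  m = 0000 → c = 000000, weight = 0.
  m = 1000 → c = 101101, weight = 4.
  m = 0100 → c = 010110, weight = 3.
  m = 1100 → c = 111011, weight = 5.
  m = 0010 → c = 110101, weight = 4.
  m = 1010 → c = 011000, weight = 2.
  m = 0110 → c = 100011, weight = 3.
  m = 1110 → c = 001110, weight = 3.
  m = 0001 → c = 000100, weight = 1.
  m = 1001 → c = 101001, weight = 3.
  m = 0101 → c = 010010, weight = 2.
  m = 1101 → c = 111111, weight = 6.
  m = 0011 → c = 110001, weight = 3.
  m = 1011 → c = 011100, weight = 3.
  m = 0111 → c = 100111, weight = 4.
  m = 1111 → c = 001010, weight = 2.
Tally weights:
  weight 0: 1 codewords.
  weight 1: 1 codewords.
  weight 2: 3 codewords.
  weight 3: 6 codewords.
  weight 4: 3 codewords.
  weight 5: 1 codewords.
  weight 6: 1 codewords.
Minimum distance d = smallest w > 0 with A_w > 0 = 1.
Sanity: Σ A_w = 16 = 2^4 = 16 ✓.


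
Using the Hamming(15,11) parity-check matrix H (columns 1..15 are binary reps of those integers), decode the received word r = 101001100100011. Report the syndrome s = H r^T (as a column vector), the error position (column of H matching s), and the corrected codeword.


s = (1, 0, 0, 0)^T, error position = 8, corrected codeword c = 101001110100011

Compute s = H r^T mod 2 one row at a time:
  s_1 = 0 + 0 + 1 + 0 + 0 + 0 + 1 + 1 = 3 ≡ 1 (mod 2).
  s_2 = 0 + 0 + 1 + 1 + 0 + 0 + 1 + 1 = 4 ≡ 0 (mod 2).
  s_3 = 0 + 1 + 1 + 1 + 1 + 0 + 1 + 1 = 6 ≡ 0 (mod 2).
  s_4 = 1 + 1 + 0 + 1 + 0 + 0 + 0 + 1 = 4 ≡ 0 (mod 2).
s = (1, 0, 0, 0)^T — this equals column 8 of H (binary 1000), so error is at position 8.
Correct: flip bit 8 of r = 101001100100011 to get c = 101001110100011.


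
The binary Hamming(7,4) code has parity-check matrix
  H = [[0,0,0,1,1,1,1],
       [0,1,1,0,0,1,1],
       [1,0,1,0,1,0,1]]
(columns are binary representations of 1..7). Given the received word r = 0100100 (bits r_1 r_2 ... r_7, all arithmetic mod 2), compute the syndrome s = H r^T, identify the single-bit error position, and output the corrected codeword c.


s = (1, 1, 1)^T, error position = 7, corrected codeword c = 0100101

Compute s = H r^T mod 2 one row at a time:
  s_1 = 0 + 1 + 0 + 0 = 1 ≡ 1 (mod 2).
  s_2 = 1 + 0 + 0 + 0 = 1 ≡ 1 (mod 2).
  s_3 = 0 + 0 + 1 + 0 = 1 ≡ 1 (mod 2).
s = (1, 1, 1)^T — this equals column 7 of H (binary 111), so error is at position 7.
Correct: flip bit 7 of r = 0100100 to get c = 0100101.


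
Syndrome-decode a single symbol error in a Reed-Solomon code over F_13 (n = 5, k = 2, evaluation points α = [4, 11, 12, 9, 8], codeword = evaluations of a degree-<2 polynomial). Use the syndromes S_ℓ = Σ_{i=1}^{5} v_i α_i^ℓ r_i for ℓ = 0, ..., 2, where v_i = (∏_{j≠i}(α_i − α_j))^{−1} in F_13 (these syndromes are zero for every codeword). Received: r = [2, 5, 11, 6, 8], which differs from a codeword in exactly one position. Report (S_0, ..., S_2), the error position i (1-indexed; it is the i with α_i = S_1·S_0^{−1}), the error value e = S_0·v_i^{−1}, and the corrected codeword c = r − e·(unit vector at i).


S = (2, 3, 11), error at position 5, error magnitude e = 8, c = [2, 5, 11, 6, 0].

Step 1: column multipliers v_i = (∏_{j≠i}(α_i − α_j))^{−1} mod 13.
  i = 1 (α = 4): (4−11)(4−12)(4−9)(4−8) = (−7)·(−8)·(−5)·(−4) = 1120 ≡ 2, so v_1 = 2^{−1} = 7 (mod 13).
  i = 2 (α = 11): (11−4)(11−12)(11−9)(11−8) = 7·(−1)·2·3 = −42 ≡ 10, so v_2 = 10^{−1} = 4 (mod 13).
  i = 3 (α = 12): (12−4)(12−11)(12−9)(12−8) = 8·1·3·4 = 96 ≡ 5, so v_3 = 5^{−1} = 8 (mod 13).
  i = 4 (α = 9): (9−4)(9−11)(9−12)(9−8) = 5·(−2)·(−3)·1 = 30 ≡ 4, so v_4 = 4^{−1} = 10 (mod 13).
  i = 5 (α = 8): (8−4)(8−11)(8−12)(8−9) = 4·(−3)·(−4)·(−1) = −48 ≡ 4, so v_5 = 4^{−1} = 10 (mod 13).
  v = [7, 4, 8, 10, 10].
Step 2: syndromes of r = [2, 5, 11, 6, 8] (all sums mod 13).
  S_0 = Σ v_i r_i = 7·2 + 4·5 + 8·11 + 10·6 + 10·8 = 262 ≡ 2.
  S_1 = Σ v_i α_i r_i = 7·4·2 + 4·11·5 + 8·12·11 + 10·9·6 + 10·8·8 = 2512 ≡ 3.
  α_i^2 mod 13 = [3, 4, 1, 3, 12].
  S_2 = Σ v_i α_i^2 r_i = 7·3·2 + 4·4·5 + 8·1·11 + 10·3·6 + 10·12·8 = 1350 ≡ 11.
  S = (2, 3, 11) ≠ 0, so r is not a codeword (an error is present).
Step 3: locate the error. For a single error e at position i, S_ℓ = v_i·e·α_i^ℓ, so α_err = S_1/S_0.
  S_0^{−1} = 2^{−1} = 7 (mod 13), so α_err = 3·7 = 21 ≡ 8 = α_5. Error position i = 5.
  Consistency check: S_2/S_1 = 11·9 = 99 ≡ 8 = α_err ✓ (single-error assumption holds).
Step 4: error magnitude e = S_0/v_5 = S_0·∏_{j≠5}(α_5 − α_j) = 2·4 = 8 ≡ 8 (mod 13).
Step 5: correct position 5: c_5 = r_5 − e = 8 − 8 ≡ 0 (mod 13). Hence c = [2, 5, 11, 6, 0].
  Check: interpolating c through the α_i gives m(x) = 4 + 6·x (degree < 2) with m(α_i) = c_i for every i, so c is indeed a codeword.


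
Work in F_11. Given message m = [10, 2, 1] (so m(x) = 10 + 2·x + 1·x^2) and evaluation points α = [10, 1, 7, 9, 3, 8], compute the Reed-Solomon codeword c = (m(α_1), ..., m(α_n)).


c = [9, 2, 7, 10, 3, 2]

Message polynomial: m(x) = 10 + 2·x + 1·x^2 (mod 11).
For each evaluation point α_i, compute m(α_i) mod 11:
  α_1 = 10: Horner steps 1 → 1 → 9, so m(10) = 9.
  α_2 = 1: Horner steps 1 → 3 → 2, so m(1) = 2.
  α_3 = 7: Horner steps 1 → 9 → 7, so m(7) = 7.
  α_4 = 9: Horner steps 1 → 0 → 10, so m(9) = 10.
  α_5 = 3: Horner steps 1 → 5 → 3, so m(3) = 3.
  α_6 = 8: Horner steps 1 → 10 → 2, so m(8) = 2.
Codeword c = [9, 2, 7, 10, 3, 2] ∈ F_11^6.


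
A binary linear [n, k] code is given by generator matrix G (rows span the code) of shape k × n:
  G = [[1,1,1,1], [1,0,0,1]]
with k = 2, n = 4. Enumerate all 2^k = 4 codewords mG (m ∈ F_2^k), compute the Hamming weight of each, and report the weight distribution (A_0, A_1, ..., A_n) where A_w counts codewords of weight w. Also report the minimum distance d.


Weight distribution: A_0 = 1, A_2 = 2, A_4 = 1. Minimum distance d = 2.

Enumerate all 2^2 = 4 messages m ∈ F_2^2.
For each, compute codeword c = mG in F_2^4, then tally its weight.
  m = 00 → c = 0000, weight = 0.
  m = 10 → c = 1111, weight = 4.
  m = 01 → c = 1001, weight = 2.
  m = 11 → c = 0110, weight = 2.
Tally weights:
  weight 0: 1 codewords.
  weight 2: 2 codewords.
  weight 4: 1 codewords.
Minimum distance d = smallest w > 0 with A_w > 0 = 2.
Sanity: Σ A_w = 4 = 2^2 = 4 ✓.


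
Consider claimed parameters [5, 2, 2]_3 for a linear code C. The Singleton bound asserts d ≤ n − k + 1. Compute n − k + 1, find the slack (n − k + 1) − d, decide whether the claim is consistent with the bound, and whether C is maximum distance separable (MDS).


Singleton RHS = n − k + 1 = 4, slack = 2, bound satisfied, not MDS.

Singleton bound: d ≤ n − k + 1.
Here n = 5, k = 2, so n − k + 1 = 4.
Given d = 2, check d ≤ 4: YES.
Slack = (n − k + 1) − d = 2.
The code is NOT MDS (slack = 2 > 0).
Description: the claimed parameters are [5, 2, 2]_3; such a code would be non-MDS.


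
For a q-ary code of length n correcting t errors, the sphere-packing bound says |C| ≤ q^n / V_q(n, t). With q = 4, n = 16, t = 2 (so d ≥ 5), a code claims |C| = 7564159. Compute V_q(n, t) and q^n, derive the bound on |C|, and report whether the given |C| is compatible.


V_q(n, t) = 1129, q^n = 4294967296, Hamming bound = 3804222, |C| = 7564159 > bound (violated).

Step 1: Compute V_q(n, t) = Σ_{j=0}^2 C(n, j) (q−1)^j.
  j = 0: C(16,0)·(3)^0 = 1·1 = 1.
  j = 1: C(16,1)·(3)^1 = 16·3 = 48.
  j = 2: C(16,2)·(3)^2 = 120·9 = 1080.
  V_q(n, t) = 1 + 48 + 1080 = 1129.
Step 2: q^n = 4^16 = 4294967296.
Step 3: Hamming bound ⌊q^n / V_q(n,t)⌋ = ⌊4294967296/1129⌋ = 3804222.
Step 4: Compare |C| = 7564159 to 3804222: violated.
The claimed |C| lies above the Hamming bound, so no 4-ary code of length 16 with d ≥ 5 can have 7564159 codewords.


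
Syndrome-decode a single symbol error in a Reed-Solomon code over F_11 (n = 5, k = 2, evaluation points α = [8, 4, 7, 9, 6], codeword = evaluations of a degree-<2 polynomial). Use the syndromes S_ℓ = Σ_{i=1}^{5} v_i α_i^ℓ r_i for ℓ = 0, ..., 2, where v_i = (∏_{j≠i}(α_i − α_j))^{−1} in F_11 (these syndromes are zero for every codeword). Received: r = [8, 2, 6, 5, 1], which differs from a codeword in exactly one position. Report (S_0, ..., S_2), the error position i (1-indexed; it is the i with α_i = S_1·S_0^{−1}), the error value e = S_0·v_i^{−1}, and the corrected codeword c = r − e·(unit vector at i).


S = (10, 3, 2), error at position 1, error magnitude e = 8, c = [0, 2, 6, 5, 1].

Step 1: column multipliers v_i = (∏_{j≠i}(α_i − α_j))^{−1} mod 11.
  i = 1 (α = 8): (8−4)(8−7)(8−9)(8−6) = 4·1·(−1)·2 = −8 ≡ 3, so v_1 = 3^{−1} = 4 (mod 11).
  i = 2 (α = 4): (4−8)(4−7)(4−9)(4−6) = (−4)·(−3)·(−5)·(−2) = 120 ≡ 10, so v_2 = 10^{−1} = 10 (mod 11).
  i = 3 (α = 7): (7−8)(7−4)(7−9)(7−6) = (−1)·3·(−2)·1 = 6 ≡ 6, so v_3 = 6^{−1} = 2 (mod 11).
  i = 4 (α = 9): (9−8)(9−4)(9−7)(9−6) = 1·5·2·3 = 30 ≡ 8, so v_4 = 8^{−1} = 7 (mod 11).
  i = 5 (α = 6): (6−8)(6−4)(6−7)(6−9) = (−2)·2·(−1)·(−3) = −12 ≡ 10, so v_5 = 10^{−1} = 10 (mod 11).
  v = [4, 10, 2, 7, 10].
Step 2: syndromes of r = [8, 2, 6, 5, 1] (all sums mod 11).
  S_0 = Σ v_i r_i = 4·8 + 10·2 + 2·6 + 7·5 + 10·1 = 109 ≡ 10.
  S_1 = Σ v_i α_i r_i = 4·8·8 + 10·4·2 + 2·7·6 + 7·9·5 + 10·6·1 = 795 ≡ 3.
  α_i^2 mod 11 = [9, 5, 5, 4, 3].
  S_2 = Σ v_i α_i^2 r_i = 4·9·8 + 10·5·2 + 2·5·6 + 7·4·5 + 10·3·1 = 618 ≡ 2.
  S = (10, 3, 2) ≠ 0, so r is not a codeword (an error is present).
Step 3: locate the error. For a single error e at position i, S_ℓ = v_i·e·α_i^ℓ, so α_err = S_1/S_0.
  S_0^{−1} = 10^{−1} = 10 (mod 11), so α_err = 3·10 = 30 ≡ 8 = α_1. Error position i = 1.
  Consistency check: S_2/S_1 = 2·4 = 8 ≡ 8 = α_err ✓ (single-error assumption holds).
Step 4: error magnitude e = S_0/v_1 = S_0·∏_{j≠1}(α_1 − α_j) = 10·3 = 30 ≡ 8 (mod 11).
Step 5: correct position 1: c_1 = r_1 − e = 8 − 8 ≡ 0 (mod 11). Hence c = [0, 2, 6, 5, 1].
  Check: interpolating c through the α_i gives m(x) = 4 + 5·x (degree < 2) with m(α_i) = c_i for every i, so c is indeed a codeword.
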